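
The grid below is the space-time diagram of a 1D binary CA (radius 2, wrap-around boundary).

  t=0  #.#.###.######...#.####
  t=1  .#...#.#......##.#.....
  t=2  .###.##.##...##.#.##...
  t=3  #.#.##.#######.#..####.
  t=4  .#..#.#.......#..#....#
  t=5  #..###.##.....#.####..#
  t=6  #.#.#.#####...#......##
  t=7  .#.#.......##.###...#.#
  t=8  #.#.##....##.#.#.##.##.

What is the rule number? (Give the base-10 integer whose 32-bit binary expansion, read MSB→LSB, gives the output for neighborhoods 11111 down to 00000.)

  [31] ##### => .  t=0,i=10
  [30] ####. => .  t=0,i=12
  [29] ###.# => .  t=0,i=0
  [28] ###.. => .  t=0,i=13
  [27] ##.## => #  t=0,i=7
  [26] ##.#. => #  t=0,i=1
  [25] ##..# => .  t=5,i=1
  [24] ##... => #  t=0,i=14
  [23] #.### => .  t=0,i=4
  [22] #.##. => #  t=2,i=5
  [21] #.#.# => .  t=0,i=2
  [20] #.#.. => .  t=1,i=7
  [19] #..## => #  t=3,i=17
  [18] #..#. => #  t=4,i=3
  [17] #...# => #  t=0,i=15
  [16] #.... => #  t=1,i=9
  [15] .#### => .  t=0,i=9
  [14] .###. => #  t=0,i=5
  [13] .##.# => .  t=1,i=15
  [12] .##.. => #  t=2,i=9
  [11] .#.## => .  t=0,i=3
  [10] .#.#. => #  t=1,i=6
  [9] .#..# => .  t=3,i=16
  [8] .#... => #  t=1,i=2
  [7] ..### => .  t=2,i=1
  [6] ..##. => #  t=1,i=14
  [5] ..#.# => #  t=0,i=17
  [4] ..#.. => #  t=1,i=1
  [3] ...## => #  t=1,i=13
  [2] ...#. => .  t=0,i=16
  [1] ....# => .  t=1,i=12
  [0] ..... => .  t=1,i=10
  bits 00001101010011110101010101111000 = 223303032

223303032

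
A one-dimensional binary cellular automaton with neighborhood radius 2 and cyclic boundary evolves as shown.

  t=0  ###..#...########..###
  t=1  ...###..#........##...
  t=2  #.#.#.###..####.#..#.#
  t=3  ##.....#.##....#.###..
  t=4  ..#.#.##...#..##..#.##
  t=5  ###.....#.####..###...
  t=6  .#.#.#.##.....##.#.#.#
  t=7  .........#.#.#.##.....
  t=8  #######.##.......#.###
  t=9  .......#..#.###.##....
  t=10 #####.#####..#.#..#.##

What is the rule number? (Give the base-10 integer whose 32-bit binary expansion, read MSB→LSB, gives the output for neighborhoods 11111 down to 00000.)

252469821

  nb #####: next=.  (t=0,i=0, bit31=0)
  nb ####.: next=.  (t=0,i=1, bit30=0)
  nb ###.#: next=.  (t=2,i=14, bit29=0)
  nb ###..: next=.  (t=0,i=2, bit28=0)
  nb ##.##: next=#  (t=8,i=7, bit27=1)
  nb ##.#.: next=#  (t=2,i=1, bit26=1)
  nb ##..#: next=#  (t=0,i=3, bit25=1)
  nb ##...: next=#  (t=1,i=19, bit24=1)
  nb #.###: next=.  (t=2,i=6, bit23=0)
  nb #.##.: next=.  (t=2,i=21, bit22=0)
  nb #.#.#: next=.  (t=2,i=2, bit21=0)
  nb #.#..: next=.  (t=2,i=16, bit20=0)
  nb #..##: next=#  (t=0,i=18, bit19=1)
  nb #..#.: next=#  (t=0,i=4, bit18=1)
  nb #...#: next=.  (t=0,i=7, bit17=0)
  nb #....: next=.  (t=1,i=10, bit16=0)
  nb .####: next=.  (t=0,i=10, bit15=0)
  nb .###.: next=#  (t=1,i=4, bit14=1)
  nb .##.#: next=#  (t=2,i=0, bit13=1)
  nb .##..: next=.  (t=1,i=18, bit12=0)
  nb .#.##: next=.  (t=2,i=5, bit11=0)
  nb .#.#.: next=.  (t=2,i=3, bit10=0)
  nb .#..#: next=#  (t=2,i=17, bit9=1)
  nb .#...: next=.  (t=0,i=6, bit8=0)
  nb ..###: next=.  (t=0,i=9, bit7=0)
  nb ..##.: next=.  (t=1,i=17, bit6=0)
  nb ..#.#: next=#  (t=2,i=19, bit5=1)
  nb ..#..: next=#  (t=0,i=5, bit4=1)
  nb ...##: next=#  (t=0,i=8, bit3=1)
  nb ...#.: next=#  (t=3,i=6, bit2=1)
  nb ....#: next=.  (t=1,i=1, bit1=0)
  nb .....: next=#  (t=1,i=0, bit0=1)
  bits 00001111000011000110001000111101 = 252469821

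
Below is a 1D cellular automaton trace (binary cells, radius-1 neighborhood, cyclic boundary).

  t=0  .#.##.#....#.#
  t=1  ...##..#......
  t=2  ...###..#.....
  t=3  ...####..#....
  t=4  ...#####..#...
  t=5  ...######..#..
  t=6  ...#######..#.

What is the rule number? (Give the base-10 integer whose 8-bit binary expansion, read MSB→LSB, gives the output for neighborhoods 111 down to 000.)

216

  [7] ### => #  t=2,i=4
  [6] ##. => #  t=0,i=4
  [5] #.# => .  t=0,i=0
  [4] #.. => #  t=0,i=7
  [3] .## => #  t=0,i=3
  [2] .#. => .  t=0,i=1
  [1] ..# => .  t=0,i=10
  [0] ... => .  t=0,i=8
  bits 11011000 = 216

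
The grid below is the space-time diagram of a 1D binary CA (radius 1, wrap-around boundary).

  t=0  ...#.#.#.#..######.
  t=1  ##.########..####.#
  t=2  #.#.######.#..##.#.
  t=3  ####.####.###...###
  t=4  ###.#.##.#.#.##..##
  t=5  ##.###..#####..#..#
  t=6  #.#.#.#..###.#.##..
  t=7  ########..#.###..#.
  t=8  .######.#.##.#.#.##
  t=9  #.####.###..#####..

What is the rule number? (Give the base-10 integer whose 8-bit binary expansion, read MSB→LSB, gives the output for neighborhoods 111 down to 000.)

  [7] ### => #  t=0,i=13
  [6] ##. => .  t=0,i=17
  [5] #.# => #  t=0,i=4
  [4] #.. => #  t=0,i=10
  [3] .## => .  t=0,i=12
  [2] .#. => #  t=0,i=3
  [1] ..# => .  t=0,i=2
  [0] ... => #  t=0,i=0
  bits 10110101 = 181

181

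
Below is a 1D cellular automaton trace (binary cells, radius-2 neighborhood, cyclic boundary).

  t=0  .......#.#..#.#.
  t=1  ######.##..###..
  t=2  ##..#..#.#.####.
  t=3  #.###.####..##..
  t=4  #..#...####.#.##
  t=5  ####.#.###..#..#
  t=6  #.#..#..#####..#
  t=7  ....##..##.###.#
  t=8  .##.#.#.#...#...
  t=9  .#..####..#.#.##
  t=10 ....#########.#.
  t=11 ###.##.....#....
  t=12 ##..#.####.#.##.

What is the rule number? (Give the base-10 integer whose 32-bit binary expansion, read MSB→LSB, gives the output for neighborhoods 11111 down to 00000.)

1399309555

  nb #####: next=.  (t=1,i=2, bit31=0)
  nb ####.: next=#  (t=1,i=4, bit30=1)
  nb ###.#: next=.  (t=1,i=5, bit29=0)
  nb ###..: next=#  (t=1,i=13, bit28=1)
  nb ##.##: next=.  (t=1,i=6, bit27=0)
  nb ##.#.: next=.  (t=4,i=11, bit26=0)
  nb ##..#: next=#  (t=1,i=9, bit25=1)
  nb ##...: next=#  (t=11,i=6, bit24=1)
  nb #.###: next=.  (t=2,i=11, bit23=0)
  nb #.##.: next=#  (t=1,i=7, bit22=1)
  nb #.#.#: next=#  (t=2,i=9, bit21=1)
  nb #.#..: next=.  (t=0,i=9, bit20=0)
  nb #..##: next=.  (t=1,i=10, bit19=0)
  nb #..#.: next=#  (t=0,i=11, bit18=1)
  nb #...#: next=#  (t=4,i=5, bit17=1)
  nb #....: next=#  (t=0,i=0, bit16=1)
  nb .####: next=#  (t=1,i=1, bit15=1)
  nb .###.: next=#  (t=1,i=12, bit14=1)
  nb .##.#: next=.  (t=6,i=0, bit13=0)
  nb .##..: next=.  (t=1,i=8, bit12=0)
  nb .#.##: next=.  (t=2,i=10, bit11=0)
  nb .#.#.: next=#  (t=0,i=8, bit10=1)
  nb .#..#: next=.  (t=0,i=10, bit9=0)
  nb .#...: next=.  (t=0,i=15, bit8=0)
  nb ..###: next=#  (t=1,i=0, bit7=1)
  nb ..##.: next=#  (t=3,i=12, bit6=1)
  nb ..#.#: next=#  (t=0,i=7, bit5=1)
  nb ..#..: next=#  (t=2,i=4, bit4=1)
  nb ...##: next=.  (t=4,i=6, bit3=0)
  nb ...#.: next=.  (t=0,i=6, bit2=0)
  nb ....#: next=#  (t=0,i=5, bit1=1)
  nb .....: next=#  (t=0,i=1, bit0=1)
  bits 01010011011001111100010011110011 = 1399309555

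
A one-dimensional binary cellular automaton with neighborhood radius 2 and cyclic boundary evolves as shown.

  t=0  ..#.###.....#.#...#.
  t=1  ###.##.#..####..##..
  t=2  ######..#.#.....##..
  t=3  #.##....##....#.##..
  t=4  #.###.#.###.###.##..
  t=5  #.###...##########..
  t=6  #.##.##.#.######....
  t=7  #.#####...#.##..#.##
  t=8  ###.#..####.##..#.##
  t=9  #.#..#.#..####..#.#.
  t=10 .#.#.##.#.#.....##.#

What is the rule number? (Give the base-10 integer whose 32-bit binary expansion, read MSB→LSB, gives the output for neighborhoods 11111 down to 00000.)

  nb #####: next=#  (t=2,i=2, bit31=1)
  nb ####.: next=.  (t=1,i=12, bit30=0)
  nb ###.#: next=#  (t=1,i=2, bit29=1)
  nb ###..: next=.  (t=0,i=6, bit28=0)
  nb ##.##: next=#  (t=1,i=3, bit27=1)
  nb ##.#.: next=.  (t=1,i=6, bit26=0)
  nb ##..#: next=.  (t=1,i=14, bit25=0)
  nb ##...: next=#  (t=0,i=7, bit24=1)
  nb #.###: next=#  (t=0,i=4, bit23=1)
  nb #.##.: next=#  (t=1,i=4, bit22=1)
  nb #.#.#: next=.  (t=4,i=6, bit21=0)
  nb #.#..: next=.  (t=0,i=14, bit20=0)
  nb #..##: next=.  (t=1,i=9, bit19=0)
  nb #..#.: next=.  (t=2,i=7, bit18=0)
  nb #...#: next=#  (t=0,i=0, bit17=1)
  nb #....: next=.  (t=0,i=8, bit16=0)
  nb .####: next=.  (t=1,i=11, bit15=0)
  nb .###.: next=#  (t=0,i=5, bit14=1)
  nb .##.#: next=#  (t=1,i=5, bit13=1)
  nb .##..: next=#  (t=1,i=17, bit12=1)
  nb .#.##: next=.  (t=0,i=3, bit11=0)
  nb .#.#.: next=#  (t=0,i=13, bit10=1)
  nb .#..#: next=#  (t=1,i=8, bit9=1)
  nb .#...: next=.  (t=0,i=15, bit8=0)
  nb ..###: next=#  (t=1,i=0, bit7=1)
  nb ..##.: next=#  (t=1,i=16, bit6=1)
  nb ..#.#: next=#  (t=0,i=2, bit5=1)
  nb ..#..: next=.  (t=0,i=18, bit4=0)
  nb ...##: next=.  (t=2,i=15, bit3=0)
  nb ...#.: next=#  (t=0,i=1, bit2=1)
  nb ....#: next=#  (t=0,i=10, bit1=1)
  nb .....: next=.  (t=0,i=9, bit0=0)
  bits 10101001110000100111011011100110 = 2848093926

2848093926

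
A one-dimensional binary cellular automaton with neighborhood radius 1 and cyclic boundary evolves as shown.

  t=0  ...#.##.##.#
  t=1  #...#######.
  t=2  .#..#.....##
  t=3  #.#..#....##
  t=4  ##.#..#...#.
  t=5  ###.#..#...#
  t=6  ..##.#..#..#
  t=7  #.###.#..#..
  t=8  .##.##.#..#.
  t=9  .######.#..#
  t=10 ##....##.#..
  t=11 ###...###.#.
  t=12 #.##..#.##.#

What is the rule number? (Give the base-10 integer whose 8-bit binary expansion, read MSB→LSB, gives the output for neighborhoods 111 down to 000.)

  nb ###: next=.  (t=1,i=5, bit7=0)
  nb ##.: next=#  (t=0,i=6, bit6=1)
  nb #.#: next=#  (t=0,i=4, bit5=1)
  nb #..: next=#  (t=0,i=0, bit4=1)
  nb .##: next=#  (t=0,i=5, bit3=1)
  nb .#.: next=.  (t=0,i=3, bit2=0)
  nb ..#: next=.  (t=0,i=2, bit1=0)
  nb ...: next=.  (t=0,i=1, bit0=0)
  bits 01111000 = 120

120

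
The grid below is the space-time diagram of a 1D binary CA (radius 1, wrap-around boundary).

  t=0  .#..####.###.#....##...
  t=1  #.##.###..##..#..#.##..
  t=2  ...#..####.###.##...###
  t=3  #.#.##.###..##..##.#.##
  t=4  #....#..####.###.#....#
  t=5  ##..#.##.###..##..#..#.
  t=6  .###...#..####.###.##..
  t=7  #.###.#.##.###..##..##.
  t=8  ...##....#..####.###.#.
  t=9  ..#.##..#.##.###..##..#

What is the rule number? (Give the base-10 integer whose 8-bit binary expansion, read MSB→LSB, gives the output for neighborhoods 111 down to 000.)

  [7] ### => #  t=0,i=5
  [6] ##. => #  t=0,i=7
  [5] #.# => .  t=0,i=8
  [4] #.. => #  t=0,i=2
  [3] .## => .  t=0,i=4
  [2] .#. => .  t=0,i=1
  [1] ..# => #  t=0,i=0
  [0] ... => .  t=0,i=15
  bits 11010010 = 210

210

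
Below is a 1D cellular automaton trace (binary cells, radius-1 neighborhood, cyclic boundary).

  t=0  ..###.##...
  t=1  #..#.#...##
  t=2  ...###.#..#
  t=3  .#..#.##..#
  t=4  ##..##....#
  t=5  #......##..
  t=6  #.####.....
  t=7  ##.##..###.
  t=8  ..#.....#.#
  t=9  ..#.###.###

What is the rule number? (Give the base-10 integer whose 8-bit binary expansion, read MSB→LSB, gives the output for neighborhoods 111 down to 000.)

  nb ###: next=#  (t=0,i=3, bit7=1)
  nb ##.: next=.  (t=0,i=4, bit6=0)
  nb #.#: next=#  (t=0,i=5, bit5=1)
  nb #..: next=.  (t=0,i=8, bit4=0)
  nb .##: next=.  (t=0,i=2, bit3=0)
  nb .#.: next=#  (t=1,i=3, bit2=1)
  nb ..#: next=.  (t=0,i=1, bit1=0)
  nb ...: next=#  (t=0,i=0, bit0=1)
  bits 10100101 = 165

165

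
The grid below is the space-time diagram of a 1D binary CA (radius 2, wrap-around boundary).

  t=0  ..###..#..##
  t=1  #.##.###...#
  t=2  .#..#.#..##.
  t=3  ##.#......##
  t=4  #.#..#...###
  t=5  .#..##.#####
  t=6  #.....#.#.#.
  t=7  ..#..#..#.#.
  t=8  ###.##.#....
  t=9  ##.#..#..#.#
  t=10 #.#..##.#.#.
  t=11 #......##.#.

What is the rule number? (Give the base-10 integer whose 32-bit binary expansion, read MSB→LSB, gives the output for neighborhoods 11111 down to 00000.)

1311234204

  ##### -> .   bit 31 = 0  t=5,i=9
  ####. -> #   bit 30 = 1  t=3,i=0
  ###.# -> .   bit 29 = 0  t=3,i=1
  ###.. -> .   bit 28 = 0  t=0,i=4
  ##.## -> #   bit 27 = 1  t=1,i=1
  ##.#. -> #   bit 26 = 1  t=3,i=2
  ##..# -> #   bit 25 = 1  t=0,i=0
  ##... -> .   bit 24 = 0  t=1,i=8
  #.### -> .   bit 23 = 0  t=1,i=5
  #.##. -> .   bit 22 = 0  t=1,i=2
  #.#.# -> #   bit 21 = 1  t=6,i=8
  #.#.. -> .   bit 20 = 0  t=2,i=6
  #..## -> .   bit 19 = 0  t=0,i=1
  #..#. -> #   bit 18 = 1  t=0,i=6
  #...# -> #   bit 17 = 1  t=1,i=9
  #.... -> #   bit 16 = 1  t=3,i=5
  .#### -> #   bit 15 = 1  t=3,i=11
  .###. -> #   bit 14 = 1  t=0,i=3
  .##.# -> .   bit 13 = 0  t=1,i=0
  .##.. -> #   bit 12 = 1  t=0,i=11
  .#.## -> #   bit 11 = 1  t=9,i=10
  .#.#. -> .   bit 10 = 0  t=2,i=5
  .#..# -> .   bit 9 = 0  t=0,i=8
  .#... -> .   bit 8 = 0  t=3,i=4
  ..### -> #   bit 7 = 1  t=0,i=2
  ..##. -> .   bit 6 = 0  t=0,i=10
  ..#.# -> .   bit 5 = 0  t=2,i=4
  ..#.. -> #   bit 4 = 1  t=0,i=7
  ...## -> #   bit 3 = 1  t=1,i=10
  ...#. -> #   bit 2 = 1  t=6,i=5
  ....# -> .   bit 1 = 0  t=3,i=8
  ..... -> .   bit 0 = 0  t=3,i=6
  bits 01001110001001111101100010011100 = 1311234204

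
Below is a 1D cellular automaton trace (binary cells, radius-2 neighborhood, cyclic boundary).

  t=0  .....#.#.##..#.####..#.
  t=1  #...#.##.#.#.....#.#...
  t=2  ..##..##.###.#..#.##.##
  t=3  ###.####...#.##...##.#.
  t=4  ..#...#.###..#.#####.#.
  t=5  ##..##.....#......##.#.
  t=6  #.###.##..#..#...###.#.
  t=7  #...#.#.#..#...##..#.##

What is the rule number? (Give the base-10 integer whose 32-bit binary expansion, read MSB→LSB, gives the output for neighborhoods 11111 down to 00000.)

  nb #####: next=.  (t=4,i=17, bit31=0)
  nb ####.: next=#  (t=0,i=17, bit30=1)
  nb ###.#: next=#  (t=2,i=11, bit29=1)
  nb ###..: next=.  (t=0,i=18, bit28=0)
  nb ##.##: next=.  (t=2,i=8, bit27=0)
  nb ##.#.: next=.  (t=1,i=8, bit26=0)
  nb ##..#: next=#  (t=0,i=11, bit25=1)
  nb ##...: next=#  (t=3,i=8, bit24=1)
  nb #.###: next=.  (t=0,i=15, bit23=0)
  nb #.##.: next=#  (t=0,i=9, bit22=1)
  nb #.#.#: next=#  (t=0,i=7, bit21=1)
  nb #.#..: next=#  (t=1,i=11, bit20=1)
  nb #..##: next=#  (t=2,i=1, bit19=1)
  nb #..#.: next=.  (t=0,i=12, bit18=0)
  nb #...#: next=#  (t=1,i=2, bit17=1)
  nb #....: next=#  (t=0,i=0, bit16=1)
  nb .####: next=.  (t=0,i=16, bit15=0)
  nb .###.: next=.  (t=2,i=10, bit14=0)
  nb .##.#: next=#  (t=1,i=7, bit13=1)
  nb .##..: next=.  (t=0,i=10, bit12=0)
  nb .#.##: next=.  (t=0,i=8, bit11=0)
  nb .#.#.: next=#  (t=0,i=6, bit10=1)
  nb .#..#: next=#  (t=2,i=14, bit9=1)
  nb .#...: next=.  (t=0,i=22, bit8=0)
  nb ..###: next=.  (t=6,i=17, bit7=0)
  nb ..##.: next=#  (t=2,i=2, bit6=1)
  nb ..#.#: next=.  (t=0,i=5, bit5=0)
  nb ..#..: next=.  (t=0,i=21, bit4=0)
  nb ...##: next=#  (t=3,i=17, bit3=1)
  nb ...#.: next=#  (t=0,i=4, bit2=1)
  nb ....#: next=.  (t=0,i=3, bit1=0)
  nb .....: next=.  (t=0,i=1, bit0=0)
  bits 01100011011110110010011001001100 = 1669015116

1669015116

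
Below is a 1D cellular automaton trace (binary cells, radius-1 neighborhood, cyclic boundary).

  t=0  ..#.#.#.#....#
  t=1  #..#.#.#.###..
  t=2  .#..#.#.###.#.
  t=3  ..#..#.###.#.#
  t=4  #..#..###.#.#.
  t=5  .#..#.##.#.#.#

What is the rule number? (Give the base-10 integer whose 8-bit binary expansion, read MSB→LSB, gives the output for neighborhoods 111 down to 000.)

185

  ###|#  b7=1 t=1,i=10
  ##.|.  b6=0 t=1,i=11
  #.#|#  b5=1 t=0,i=3
  #..|#  b4=1 t=0,i=0
  .##|#  b3=1 t=1,i=9
  .#.|.  b2=0 t=0,i=2
  ..#|.  b1=0 t=0,i=1
  ...|#  b0=1 t=0,i=10
  bits 10111001 = 185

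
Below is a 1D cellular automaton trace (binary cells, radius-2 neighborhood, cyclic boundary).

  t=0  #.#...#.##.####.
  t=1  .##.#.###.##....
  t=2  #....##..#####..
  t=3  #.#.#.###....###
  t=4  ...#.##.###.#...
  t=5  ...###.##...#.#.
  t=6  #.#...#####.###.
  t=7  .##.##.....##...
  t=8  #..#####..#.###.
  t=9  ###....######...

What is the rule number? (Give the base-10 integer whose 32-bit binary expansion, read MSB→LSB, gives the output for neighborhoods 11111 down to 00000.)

467607096

  #####|.  b31=0 t=2,i=11
  ####.|.  b30=0 t=0,i=13
  ###.#|.  b29=0 t=0,i=14
  ###..|#  b28=1 t=2,i=13
  ##.##|#  b27=1 t=0,i=10
  ##.#.|.  b26=0 t=0,i=15
  ##..#|#  b25=1 t=2,i=7
  ##...|#  b24=1 t=1,i=12
  #.###|#  b23=1 t=0,i=11
  #.##.|#  b22=1 t=0,i=8
  #.#.#|.  b21=0 t=0,i=0
  #.#..|#  b20=1 t=0,i=2
  #..##|#  b19=1 t=2,i=8
  #..#.|#  b18=1 t=2,i=15
  #...#|#  b17=1 t=0,i=4
  #....|#  b16=1 t=1,i=13
  .####|.  b15=0 t=0,i=12
  .###.|.  b14=0 t=1,i=7
  .##.#|.  b13=0 t=0,i=9
  .##..|#  b12=1 t=1,i=11
  .#.##|#  b11=1 t=0,i=7
  .#.#.|#  b10=1 t=0,i=1
  .#..#|#  b9=1 t=8,i=1
  .#...|.  b8=0 t=0,i=3
  ..###|.  b7=0 t=2,i=9
  ..##.|.  b6=0 t=1,i=1
  ..#.#|#  b5=1 t=0,i=6
  ..#..|#  b4=1 t=2,i=0
  ...##|#  b3=1 t=1,i=0
  ...#.|.  b2=0 t=0,i=5
  ....#|.  b1=0 t=1,i=15
  .....|.  b0=0 t=1,i=14
  bits 00011011110111110001111000111000 = 467607096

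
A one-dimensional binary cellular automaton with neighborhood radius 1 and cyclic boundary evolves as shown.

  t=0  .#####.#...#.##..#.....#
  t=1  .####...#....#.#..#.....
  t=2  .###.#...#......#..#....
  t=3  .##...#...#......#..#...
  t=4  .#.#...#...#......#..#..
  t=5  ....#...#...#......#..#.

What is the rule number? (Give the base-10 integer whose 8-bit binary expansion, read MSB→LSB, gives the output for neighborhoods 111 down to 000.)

  nb ###: next=#  (t=0,i=2, bit7=1)
  nb ##.: next=.  (t=0,i=5, bit6=0)
  nb #.#: next=.  (t=0,i=0, bit5=0)
  nb #..: next=#  (t=0,i=8, bit4=1)
  nb .##: next=#  (t=0,i=1, bit3=1)
  nb .#.: next=.  (t=0,i=7, bit2=0)
  nb ..#: next=.  (t=0,i=10, bit1=0)
  nb ...: next=.  (t=0,i=9, bit0=0)
  bits 10011000 = 152

152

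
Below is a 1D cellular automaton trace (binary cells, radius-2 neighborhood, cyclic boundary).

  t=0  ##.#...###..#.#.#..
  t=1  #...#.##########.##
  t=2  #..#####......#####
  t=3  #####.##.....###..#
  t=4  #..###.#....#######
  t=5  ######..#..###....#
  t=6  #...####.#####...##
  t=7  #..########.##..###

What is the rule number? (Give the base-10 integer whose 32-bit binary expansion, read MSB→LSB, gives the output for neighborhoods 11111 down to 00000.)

2058149868

  ##### -> .   bit 31 = 0  t=1,i=8
  ####. -> #   bit 30 = 1  t=1,i=14
  ###.# -> #   bit 29 = 1  t=1,i=15
  ###.. -> #   bit 28 = 1  t=0,i=9
  ##.## -> #   bit 27 = 1  t=1,i=16
  ##.#. -> .   bit 26 = 0  t=0,i=2
  ##..# -> #   bit 25 = 1  t=0,i=10
  ##... -> .   bit 24 = 0  t=1,i=1
  #.### -> #   bit 23 = 1  t=1,i=6
  #.##. -> .   bit 22 = 0  t=3,i=6
  #.#.# -> #   bit 21 = 1  t=0,i=14
  #.#.. -> .   bit 20 = 0  t=0,i=3
  #..## -> #   bit 19 = 1  t=0,i=18
  #..#. -> #   bit 18 = 1  t=0,i=11
  #...# -> .   bit 17 = 0  t=0,i=5
  #.... -> .   bit 16 = 0  t=2,i=9
  .#### -> #   bit 15 = 1  t=1,i=7
  .###. -> #   bit 14 = 1  t=0,i=8
  .##.# -> .   bit 13 = 0  t=0,i=1
  .##.. -> #   bit 12 = 1  t=3,i=7
  .#.## -> #   bit 11 = 1  t=1,i=5
  .#.#. -> #   bit 10 = 1  t=0,i=13
  .#..# -> #   bit 9 = 1  t=0,i=17
  .#... -> #   bit 8 = 1  t=0,i=4
  ..### -> #   bit 7 = 1  t=0,i=7
  ..##. -> #   bit 6 = 1  t=0,i=0
  ..#.# -> #   bit 5 = 1  t=0,i=12
  ..#.. -> .   bit 4 = 0  t=5,i=8
  ...## -> #   bit 3 = 1  t=0,i=6
  ...#. -> #   bit 2 = 1  t=1,i=3
  ....# -> .   bit 1 = 0  t=2,i=12
  ..... -> .   bit 0 = 0  t=2,i=10
  bits 01111010101011001101111111101100 = 2058149868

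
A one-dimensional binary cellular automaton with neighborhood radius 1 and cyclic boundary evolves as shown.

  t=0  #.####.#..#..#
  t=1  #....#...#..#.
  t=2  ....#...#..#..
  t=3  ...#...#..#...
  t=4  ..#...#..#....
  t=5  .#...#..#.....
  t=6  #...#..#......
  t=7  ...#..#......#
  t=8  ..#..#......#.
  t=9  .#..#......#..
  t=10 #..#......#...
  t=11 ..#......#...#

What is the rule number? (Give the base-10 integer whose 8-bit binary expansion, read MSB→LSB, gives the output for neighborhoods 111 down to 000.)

66

  [7] ### => .  t=0,i=3
  [6] ##. => #  t=0,i=0
  [5] #.# => .  t=0,i=1
  [4] #.. => .  t=0,i=8
  [3] .## => .  t=0,i=2
  [2] .#. => .  t=0,i=7
  [1] ..# => #  t=0,i=9
  [0] ... => .  t=1,i=2
  bits 01000010 = 66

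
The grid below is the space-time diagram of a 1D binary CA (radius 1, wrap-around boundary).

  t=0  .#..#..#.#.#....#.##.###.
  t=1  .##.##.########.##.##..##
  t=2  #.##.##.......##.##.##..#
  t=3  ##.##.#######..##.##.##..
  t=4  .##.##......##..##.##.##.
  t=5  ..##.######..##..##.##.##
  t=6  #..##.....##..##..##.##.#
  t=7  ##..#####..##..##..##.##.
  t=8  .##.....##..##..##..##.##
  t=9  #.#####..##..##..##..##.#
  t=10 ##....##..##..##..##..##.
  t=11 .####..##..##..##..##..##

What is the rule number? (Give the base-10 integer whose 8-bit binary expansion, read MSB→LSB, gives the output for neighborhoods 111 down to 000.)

117

  ### -> .   bit 7 = 0  t=0,i=22
  ##. -> #   bit 6 = 1  t=0,i=19
  #.# -> #   bit 5 = 1  t=0,i=8
  #.. -> #   bit 4 = 1  t=0,i=2
  .## -> .   bit 3 = 0  t=0,i=18
  .#. -> #   bit 2 = 1  t=0,i=1
  ..# -> .   bit 1 = 0  t=0,i=0
  ... -> #   bit 0 = 1  t=0,i=13
  bits 01110101 = 117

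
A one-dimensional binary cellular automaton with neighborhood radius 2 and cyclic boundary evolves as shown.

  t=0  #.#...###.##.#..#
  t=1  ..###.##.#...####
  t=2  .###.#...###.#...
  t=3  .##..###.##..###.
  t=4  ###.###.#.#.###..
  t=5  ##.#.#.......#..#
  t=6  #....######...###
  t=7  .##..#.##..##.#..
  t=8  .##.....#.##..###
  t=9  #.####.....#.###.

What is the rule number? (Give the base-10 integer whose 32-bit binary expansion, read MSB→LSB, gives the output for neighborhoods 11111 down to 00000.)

2300269505

  #####|#  b31=1 t=6,i=7
  ####.|.  b30=0 t=1,i=15
  ###.#|.  b29=0 t=0,i=8
  ###..|.  b28=0 t=1,i=16
  ##.##|#  b27=1 t=0,i=9
  ##.#.|.  b26=0 t=0,i=1
  ##..#|.  b25=0 t=1,i=0
  ##...|#  b24=1 t=6,i=1
  #.###|.  b23=0 t=4,i=4
  #.##.|.  b22=0 t=0,i=10
  #.#.#|.  b21=0 t=4,i=8
  #.#..|#  b20=1 t=0,i=2
  #..##|#  b19=1 t=0,i=15
  #..#.|.  b18=0 t=7,i=4
  #...#|#  b17=1 t=0,i=4
  #....|#  b16=1 t=2,i=15
  .####|.  b15=0 t=1,i=14
  .###.|#  b14=1 t=0,i=7
  .##.#|.  b13=0 t=0,i=0
  .##..|#  b12=1 t=3,i=2
  .#.##|.  b11=0 t=4,i=11
  .#.#.|.  b10=0 t=4,i=9
  .#..#|#  b9=1 t=0,i=14
  .#...|#  b8=1 t=0,i=3
  ..###|#  b7=1 t=0,i=6
  ..##.|#  b6=1 t=0,i=16
  ..#.#|.  b5=0 t=7,i=5
  ..#..|.  b4=0 t=5,i=13
  ...##|.  b3=0 t=0,i=5
  ...#.|.  b2=0 t=5,i=12
  ....#|.  b1=0 t=2,i=16
  .....|#  b0=1 t=5,i=8
  bits 10001001000110110101001111000001 = 2300269505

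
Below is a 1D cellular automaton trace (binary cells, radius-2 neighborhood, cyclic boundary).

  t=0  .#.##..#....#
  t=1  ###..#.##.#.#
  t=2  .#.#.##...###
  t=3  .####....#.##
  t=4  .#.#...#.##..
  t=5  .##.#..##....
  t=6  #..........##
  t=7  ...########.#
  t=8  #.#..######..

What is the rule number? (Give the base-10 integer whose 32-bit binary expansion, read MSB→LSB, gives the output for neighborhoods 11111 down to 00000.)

  [31] ##### => #  t=7,i=5
  [30] ####. => #  t=1,i=1
  [29] ###.# => #  t=2,i=12
  [28] ###.. => .  t=1,i=2
  [27] ##.## => .  t=3,i=0
  [26] ##.#. => .  t=1,i=9
  [25] ##..# => #  t=0,i=5
  [24] ##... => .  t=2,i=7
  [23] #.### => #  t=1,i=12
  [22] #.##. => .  t=0,i=3
  [21] #.#.# => #  t=0,i=1
  [20] #.#.. => .  t=4,i=3
  [19] #..## => .  t=5,i=6
  [18] #..#. => .  t=0,i=6
  [17] #...# => .  t=2,i=8
  [16] #.... => .  t=0,i=9
  [15] .#### => .  t=1,i=0
  [14] .###. => #  t=2,i=11
  [13] .##.# => .  t=1,i=8
  [12] .##.. => .  t=0,i=4
  [11] .#.## => #  t=0,i=2
  [10] .#.#. => #  t=0,i=0
  [9] .#..# => .  t=5,i=5
  [8] .#... => #  t=0,i=8
  [7] ..### => .  t=2,i=10
  [6] ..##. => .  t=5,i=1
  [5] ..#.# => #  t=0,i=12
  [4] ..#.. => #  t=0,i=7
  [3] ...## => #  t=2,i=9
  [2] ...#. => .  t=0,i=11
  [1] ....# => #  t=0,i=10
  [0] ..... => #  t=5,i=11
  bits 11100010101000000100110100111011 = 3802156347

3802156347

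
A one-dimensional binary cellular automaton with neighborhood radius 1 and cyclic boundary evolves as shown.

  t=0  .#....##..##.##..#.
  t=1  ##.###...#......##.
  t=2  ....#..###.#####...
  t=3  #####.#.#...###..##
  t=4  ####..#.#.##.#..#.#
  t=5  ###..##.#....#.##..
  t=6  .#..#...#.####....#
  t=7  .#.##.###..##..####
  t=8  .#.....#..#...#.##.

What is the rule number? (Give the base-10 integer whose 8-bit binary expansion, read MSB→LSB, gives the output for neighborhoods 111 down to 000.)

135

  ### -> #   bit 7 = 1  t=1,i=4
  ##. -> .   bit 6 = 0  t=0,i=7
  #.# -> .   bit 5 = 0  t=0,i=12
  #.. -> .   bit 4 = 0  t=0,i=2
  .## -> .   bit 3 = 0  t=0,i=6
  .#. -> #   bit 2 = 1  t=0,i=1
  ..# -> #   bit 1 = 1  t=0,i=0
  ... -> #   bit 0 = 1  t=0,i=3
  bits 10000111 = 135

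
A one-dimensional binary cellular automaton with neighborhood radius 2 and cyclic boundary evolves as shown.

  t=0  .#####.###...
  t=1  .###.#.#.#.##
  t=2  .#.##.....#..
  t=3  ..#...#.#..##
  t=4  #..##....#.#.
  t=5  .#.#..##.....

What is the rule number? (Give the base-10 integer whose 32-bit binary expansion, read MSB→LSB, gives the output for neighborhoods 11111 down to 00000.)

3062074306

  ##### -> #   bit 31 = 1  t=0,i=3
  ####. -> .   bit 30 = 0  t=0,i=4
  ###.# -> #   bit 29 = 1  t=0,i=5
  ###.. -> #   bit 28 = 1  t=0,i=9
  ##.## -> .   bit 27 = 0  t=0,i=6
  ##.#. -> #   bit 26 = 1  t=1,i=4
  ##..# -> #   bit 25 = 1  t=3,i=0
  ##... -> .   bit 24 = 0  t=0,i=10
  #.### -> #   bit 23 = 1  t=0,i=7
  #.##. -> .   bit 22 = 0  t=1,i=11
  #.#.# -> .   bit 21 = 0  t=1,i=5
  #.#.. -> .   bit 20 = 0  t=3,i=8
  #..## -> .   bit 19 = 0  t=3,i=10
  #..#. -> .   bit 18 = 0  t=3,i=1
  #...# -> #   bit 17 = 1  t=2,i=12
  #.... -> #   bit 16 = 1  t=0,i=11
  .#### -> #   bit 15 = 1  t=0,i=2
  .###. -> .   bit 14 = 0  t=0,i=8
  .##.# -> .   bit 13 = 0  t=1,i=12
  .##.. -> .   bit 12 = 0  t=2,i=4
  .#.## -> #   bit 11 = 1  t=1,i=10
  .#.#. -> .   bit 10 = 0  t=1,i=6
  .#..# -> #   bit 9 = 1  t=3,i=9
  .#... -> #   bit 8 = 1  t=2,i=11
  ..### -> #   bit 7 = 1  t=0,i=1
  ..##. -> #   bit 6 = 1  t=3,i=11
  ..#.# -> .   bit 5 = 0  t=2,i=1
  ..#.. -> .   bit 4 = 0  t=2,i=10
  ...## -> .   bit 3 = 0  t=0,i=0
  ...#. -> .   bit 2 = 0  t=2,i=0
  ....# -> #   bit 1 = 1  t=0,i=12
  ..... -> .   bit 0 = 0  t=2,i=7
  bits 10110110100000111000101111000010 = 3062074306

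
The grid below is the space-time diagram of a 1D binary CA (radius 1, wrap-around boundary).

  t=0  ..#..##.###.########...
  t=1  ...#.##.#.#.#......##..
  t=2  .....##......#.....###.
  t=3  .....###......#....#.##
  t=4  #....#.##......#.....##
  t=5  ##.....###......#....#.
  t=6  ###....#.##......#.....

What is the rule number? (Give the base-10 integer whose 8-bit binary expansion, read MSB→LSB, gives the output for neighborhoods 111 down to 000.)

  ### -> .   bit 7 = 0  t=0,i=9
  ##. -> #   bit 6 = 1  t=0,i=6
  #.# -> .   bit 5 = 0  t=0,i=7
  #.. -> #   bit 4 = 1  t=0,i=3
  .## -> #   bit 3 = 1  t=0,i=5
  .#. -> .   bit 2 = 0  t=0,i=2
  ..# -> .   bit 1 = 0  t=0,i=1
  ... -> .   bit 0 = 0  t=0,i=0
  bits 01011000 = 88

88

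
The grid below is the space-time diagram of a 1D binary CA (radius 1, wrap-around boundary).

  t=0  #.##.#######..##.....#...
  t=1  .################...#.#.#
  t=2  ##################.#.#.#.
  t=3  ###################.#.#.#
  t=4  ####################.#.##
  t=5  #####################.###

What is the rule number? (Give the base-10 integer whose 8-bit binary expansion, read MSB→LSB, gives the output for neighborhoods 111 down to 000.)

250

  ### -> #   bit 7 = 1  t=0,i=6
  ##. -> #   bit 6 = 1  t=0,i=3
  #.# -> #   bit 5 = 1  t=0,i=1
  #.. -> #   bit 4 = 1  t=0,i=12
  .## -> #   bit 3 = 1  t=0,i=2
  .#. -> .   bit 2 = 0  t=0,i=0
  ..# -> #   bit 1 = 1  t=0,i=13
  ... -> .   bit 0 = 0  t=0,i=17
  bits 11111010 = 250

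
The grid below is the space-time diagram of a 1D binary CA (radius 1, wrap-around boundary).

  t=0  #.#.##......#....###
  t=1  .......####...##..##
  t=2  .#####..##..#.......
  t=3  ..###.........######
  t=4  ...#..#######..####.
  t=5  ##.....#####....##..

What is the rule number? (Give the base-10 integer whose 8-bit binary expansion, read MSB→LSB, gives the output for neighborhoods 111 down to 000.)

129

  [7] ### => #  t=0,i=18
  [6] ##. => .  t=0,i=0
  [5] #.# => .  t=0,i=1
  [4] #.. => .  t=0,i=6
  [3] .## => .  t=0,i=4
  [2] .#. => .  t=0,i=2
  [1] ..# => .  t=0,i=11
  [0] ... => #  t=0,i=7
  bits 10000001 = 129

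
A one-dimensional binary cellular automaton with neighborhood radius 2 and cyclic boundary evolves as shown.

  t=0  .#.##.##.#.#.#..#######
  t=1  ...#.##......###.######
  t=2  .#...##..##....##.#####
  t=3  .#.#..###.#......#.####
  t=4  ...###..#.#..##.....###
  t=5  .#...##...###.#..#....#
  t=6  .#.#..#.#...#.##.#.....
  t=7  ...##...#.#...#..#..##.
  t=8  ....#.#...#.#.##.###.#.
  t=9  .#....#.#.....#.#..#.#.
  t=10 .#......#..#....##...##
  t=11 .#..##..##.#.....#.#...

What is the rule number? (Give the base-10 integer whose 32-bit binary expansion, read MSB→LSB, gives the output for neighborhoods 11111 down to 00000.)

4200239633

  #####|#  b31=1 t=0,i=18
  ####.|#  b30=1 t=0,i=21
  ###.#|#  b29=1 t=0,i=22
  ###..|#  b28=1 t=1,i=22
  ##.##|#  b27=1 t=0,i=5
  ##.#.|.  b26=0 t=0,i=0
  ##..#|#  b25=1 t=2,i=7
  ##...|.  b24=0 t=1,i=0
  #.###|.  b23=0 t=1,i=17
  #.##.|#  b22=1 t=0,i=3
  #.#.#|.  b21=0 t=0,i=1
  #.#..|#  b20=1 t=0,i=13
  #..##|#  b19=1 t=0,i=15
  #..#.|.  b18=0 t=4,i=7
  #...#|#  b17=1 t=1,i=1
  #....|.  b16=0 t=1,i=8
  .####|#  b15=1 t=0,i=17
  .###.|.  b14=0 t=1,i=14
  .##.#|.  b13=0 t=0,i=4
  .##..|#  b12=1 t=1,i=6
  .#.##|.  b11=0 t=0,i=2
  .#.#.|.  b10=0 t=0,i=10
  .#..#|#  b9=1 t=0,i=14
  .#...|.  b8=0 t=2,i=2
  ..###|.  b7=0 t=0,i=16
  ..##.|.  b6=0 t=2,i=5
  ..#.#|.  b5=0 t=1,i=3
  ..#..|#  b4=1 t=5,i=17
  ...##|.  b3=0 t=1,i=12
  ...#.|.  b2=0 t=1,i=2
  ....#|.  b1=0 t=1,i=11
  .....|#  b0=1 t=1,i=9
  bits 11111010010110101001001000010001 = 4200239633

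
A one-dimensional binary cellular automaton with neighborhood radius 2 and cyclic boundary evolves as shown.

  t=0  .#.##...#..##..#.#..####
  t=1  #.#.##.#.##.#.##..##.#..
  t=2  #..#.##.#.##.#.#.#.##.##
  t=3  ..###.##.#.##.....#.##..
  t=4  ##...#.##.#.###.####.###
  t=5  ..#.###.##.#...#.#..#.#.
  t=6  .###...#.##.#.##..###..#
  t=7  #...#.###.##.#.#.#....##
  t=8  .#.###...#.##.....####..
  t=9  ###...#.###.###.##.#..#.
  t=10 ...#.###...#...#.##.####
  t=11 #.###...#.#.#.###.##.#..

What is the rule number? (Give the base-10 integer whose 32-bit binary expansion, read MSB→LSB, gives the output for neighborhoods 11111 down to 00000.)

  [31] ##### => .  t=4,i=23
  [30] ####. => .  t=0,i=22
  [29] ###.# => .  t=0,i=23
  [28] ###.. => .  t=2,i=0
  [27] ##.## => #  t=2,i=21
  [26] ##.#. => #  t=0,i=0
  [25] ##..# => .  t=0,i=13
  [24] ##... => #  t=0,i=5
  [23] #.### => .  t=2,i=22
  [22] #.##. => .  t=0,i=3
  [21] #.#.# => .  t=0,i=1
  [20] #.#.. => .  t=0,i=17
  [19] #..## => #  t=0,i=10
  [18] #..#. => #  t=0,i=14
  [17] #...# => .  t=0,i=6
  [16] #.... => #  t=3,i=14
  [15] .#### => #  t=0,i=21
  [14] .###. => .  t=2,i=23
  [13] .##.# => #  t=1,i=5
  [12] .##.. => #  t=0,i=4
  [11] .#.## => #  t=0,i=2
  [10] .#.#. => .  t=0,i=16
  [9] .#..# => #  t=0,i=9
  [8] .#... => #  t=5,i=12
  [7] ..### => .  t=0,i=20
  [6] ..##. => .  t=0,i=11
  [5] ..#.# => #  t=0,i=15
  [4] ..#.. => .  t=0,i=8
  [3] ...## => #  t=3,i=1
  [2] ...#. => #  t=0,i=7
  [1] ....# => #  t=3,i=0
  [0] ..... => .  t=3,i=15
  bits 00001101000011011011101100101110 = 219003694

219003694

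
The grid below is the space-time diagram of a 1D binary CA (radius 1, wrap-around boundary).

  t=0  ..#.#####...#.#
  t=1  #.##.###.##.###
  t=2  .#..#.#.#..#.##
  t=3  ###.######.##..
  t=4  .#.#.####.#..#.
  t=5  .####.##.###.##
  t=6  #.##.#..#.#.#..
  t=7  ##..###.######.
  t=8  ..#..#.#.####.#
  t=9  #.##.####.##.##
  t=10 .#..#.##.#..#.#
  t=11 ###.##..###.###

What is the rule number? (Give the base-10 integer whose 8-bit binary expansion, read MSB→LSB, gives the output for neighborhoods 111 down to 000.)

181

  nb ###: next=#  (t=0,i=5, bit7=1)
  nb ##.: next=.  (t=0,i=8, bit6=0)
  nb #.#: next=#  (t=0,i=3, bit5=1)
  nb #..: next=#  (t=0,i=0, bit4=1)
  nb .##: next=.  (t=0,i=4, bit3=0)
  nb .#.: next=#  (t=0,i=2, bit2=1)
  nb ..#: next=.  (t=0,i=1, bit1=0)
  nb ...: next=#  (t=0,i=10, bit0=1)
  bits 10110101 = 181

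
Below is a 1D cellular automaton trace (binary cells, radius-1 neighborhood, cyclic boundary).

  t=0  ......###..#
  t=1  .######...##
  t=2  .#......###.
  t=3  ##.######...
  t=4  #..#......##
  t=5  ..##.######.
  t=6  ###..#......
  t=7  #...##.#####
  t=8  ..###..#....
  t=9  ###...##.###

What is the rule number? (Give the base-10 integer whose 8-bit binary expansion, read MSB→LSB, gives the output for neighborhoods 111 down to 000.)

  nb ###: next=.  (t=0,i=7, bit7=0)
  nb ##.: next=.  (t=0,i=8, bit6=0)
  nb #.#: next=.  (t=1,i=0, bit5=0)
  nb #..: next=.  (t=0,i=0, bit4=0)
  nb .##: next=#  (t=0,i=6, bit3=1)
  nb .#.: next=#  (t=0,i=11, bit2=1)
  nb ..#: next=#  (t=0,i=5, bit1=1)
  nb ...: next=#  (t=0,i=1, bit0=1)
  bits 00001111 = 15

15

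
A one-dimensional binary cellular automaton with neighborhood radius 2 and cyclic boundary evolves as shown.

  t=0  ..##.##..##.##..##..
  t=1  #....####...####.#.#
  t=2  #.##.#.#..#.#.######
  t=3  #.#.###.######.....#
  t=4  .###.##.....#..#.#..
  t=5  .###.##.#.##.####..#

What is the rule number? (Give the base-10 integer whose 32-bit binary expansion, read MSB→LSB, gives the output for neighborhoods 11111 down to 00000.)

1718574758

  nb #####: next=.  (t=2,i=16, bit31=0)
  nb ####.: next=#  (t=1,i=7, bit30=1)
  nb ###.#: next=#  (t=1,i=15, bit29=1)
  nb ###..: next=.  (t=1,i=8, bit28=0)
  nb ##.##: next=.  (t=0,i=4, bit27=0)
  nb ##.#.: next=#  (t=1,i=16, bit26=1)
  nb ##..#: next=#  (t=0,i=7, bit25=1)
  nb ##...: next=.  (t=0,i=18, bit24=0)
  nb #.###: next=.  (t=2,i=14, bit23=0)
  nb #.##.: next=#  (t=0,i=5, bit22=1)
  nb #.#.#: next=#  (t=1,i=17, bit21=1)
  nb #.#..: next=.  (t=2,i=7, bit20=0)
  nb #..##: next=#  (t=0,i=8, bit19=1)
  nb #..#.: next=#  (t=2,i=9, bit18=1)
  nb #...#: next=#  (t=1,i=10, bit17=1)
  nb #....: next=#  (t=0,i=19, bit16=1)
  nb .####: next=.  (t=1,i=6, bit15=0)
  nb .###.: next=#  (t=3,i=5, bit14=1)
  nb .##.#: next=.  (t=0,i=3, bit13=0)
  nb .##..: next=#  (t=0,i=6, bit12=1)
  nb .#.##: next=#  (t=1,i=18, bit11=1)
  nb .#.#.: next=#  (t=2,i=6, bit10=1)
  nb .#..#: next=#  (t=2,i=8, bit9=1)
  nb .#...: next=.  (t=4,i=18, bit8=0)
  nb ..###: next=#  (t=1,i=5, bit7=1)
  nb ..##.: next=.  (t=0,i=2, bit6=0)
  nb ..#.#: next=#  (t=2,i=10, bit5=1)
  nb ..#..: next=.  (t=4,i=12, bit4=0)
  nb ...##: next=.  (t=0,i=1, bit3=0)
  nb ...#.: next=#  (t=4,i=11, bit2=1)
  nb ....#: next=#  (t=0,i=0, bit1=1)
  nb .....: next=.  (t=3,i=16, bit0=0)
  bits 01100110011011110101111010100110 = 1718574758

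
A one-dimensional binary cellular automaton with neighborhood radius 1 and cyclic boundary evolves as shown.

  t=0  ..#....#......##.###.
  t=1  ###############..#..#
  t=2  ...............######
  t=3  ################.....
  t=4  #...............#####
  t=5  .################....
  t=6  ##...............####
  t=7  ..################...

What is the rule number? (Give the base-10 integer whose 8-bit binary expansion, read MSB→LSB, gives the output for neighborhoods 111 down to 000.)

  [7] ### => .  t=0,i=18
  [6] ##. => .  t=0,i=15
  [5] #.# => .  t=0,i=16
  [4] #.. => #  t=0,i=3
  [3] .## => #  t=0,i=14
  [2] .#. => #  t=0,i=2
  [1] ..# => #  t=0,i=1
  [0] ... => #  t=0,i=0
  bits 00011111 = 31

31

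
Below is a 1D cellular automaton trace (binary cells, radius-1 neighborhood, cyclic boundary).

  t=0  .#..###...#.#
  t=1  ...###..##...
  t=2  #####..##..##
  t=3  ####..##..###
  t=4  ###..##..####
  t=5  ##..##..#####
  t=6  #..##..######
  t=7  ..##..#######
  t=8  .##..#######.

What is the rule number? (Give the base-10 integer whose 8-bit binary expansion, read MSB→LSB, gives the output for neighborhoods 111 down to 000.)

  [7] ### => #  t=0,i=5
  [6] ##. => .  t=0,i=6
  [5] #.# => .  t=0,i=0
  [4] #.. => .  t=0,i=2
  [3] .## => #  t=0,i=4
  [2] .#. => .  t=0,i=1
  [1] ..# => #  t=0,i=3
  [0] ... => #  t=0,i=8
  bits 10001011 = 139

139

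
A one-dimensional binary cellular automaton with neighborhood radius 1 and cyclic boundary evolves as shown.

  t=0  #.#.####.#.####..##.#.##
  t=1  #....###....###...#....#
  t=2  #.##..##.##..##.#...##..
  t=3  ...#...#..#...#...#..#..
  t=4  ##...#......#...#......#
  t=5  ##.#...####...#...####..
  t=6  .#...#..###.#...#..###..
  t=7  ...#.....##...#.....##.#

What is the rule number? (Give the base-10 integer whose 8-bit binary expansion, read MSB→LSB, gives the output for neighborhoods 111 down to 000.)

193

  [7] ### => #  t=0,i=5
  [6] ##. => #  t=0,i=0
  [5] #.# => .  t=0,i=1
  [4] #.. => .  t=0,i=15
  [3] .## => .  t=0,i=4
  [2] .#. => .  t=0,i=2
  [1] ..# => .  t=0,i=16
  [0] ... => #  t=1,i=2
  bits 11000001 = 193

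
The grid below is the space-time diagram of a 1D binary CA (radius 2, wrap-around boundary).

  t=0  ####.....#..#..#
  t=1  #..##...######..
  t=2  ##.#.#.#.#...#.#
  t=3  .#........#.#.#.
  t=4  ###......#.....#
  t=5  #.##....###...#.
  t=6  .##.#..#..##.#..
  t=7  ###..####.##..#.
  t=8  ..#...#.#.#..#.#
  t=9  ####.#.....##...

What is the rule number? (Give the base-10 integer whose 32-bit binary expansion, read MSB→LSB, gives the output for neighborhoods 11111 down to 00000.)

  nb #####: next=.  (t=0,i=1, bit31=0)
  nb ####.: next=.  (t=0,i=2, bit30=0)
  nb ###.#: next=#  (t=2,i=1, bit29=1)
  nb ###..: next=#  (t=0,i=3, bit28=1)
  nb ##.##: next=.  (t=7,i=9, bit27=0)
  nb ##.#.: next=.  (t=2,i=2, bit26=0)
  nb ##..#: next=.  (t=1,i=14, bit25=0)
  nb ##...: next=#  (t=0,i=4, bit24=1)
  nb #.###: next=.  (t=2,i=15, bit23=0)
  nb #.##.: next=#  (t=5,i=2, bit22=1)
  nb #.#.#: next=.  (t=2,i=3, bit21=0)
  nb #.#..: next=.  (t=2,i=9, bit20=0)
  nb #..##: next=.  (t=0,i=14, bit19=0)
  nb #..#.: next=#  (t=0,i=11, bit18=1)
  nb #...#: next=.  (t=1,i=6, bit17=0)
  nb #....: next=.  (t=0,i=5, bit16=0)
  nb .####: next=#  (t=0,i=0, bit15=1)
  nb .###.: next=.  (t=2,i=0, bit14=0)
  nb .##.#: next=#  (t=6,i=2, bit13=1)
  nb .##..: next=.  (t=1,i=4, bit12=0)
  nb .#.##: next=#  (t=2,i=14, bit11=1)
  nb .#.#.: next=.  (t=2,i=4, bit10=0)
  nb .#..#: next=#  (t=0,i=10, bit9=1)
  nb .#...: next=#  (t=2,i=10, bit8=1)
  nb ..###: next=.  (t=0,i=15, bit7=0)
  nb ..##.: next=#  (t=1,i=3, bit6=1)
  nb ..#.#: next=.  (t=2,i=13, bit5=0)
  nb ..#..: next=#  (t=0,i=9, bit4=1)
  nb ...##: next=#  (t=1,i=7, bit3=1)
  nb ...#.: next=#  (t=0,i=8, bit2=1)
  nb ....#: next=.  (t=0,i=7, bit1=0)
  nb .....: next=.  (t=0,i=6, bit0=0)
  bits 00110001010001001010101101011100 = 826583900

826583900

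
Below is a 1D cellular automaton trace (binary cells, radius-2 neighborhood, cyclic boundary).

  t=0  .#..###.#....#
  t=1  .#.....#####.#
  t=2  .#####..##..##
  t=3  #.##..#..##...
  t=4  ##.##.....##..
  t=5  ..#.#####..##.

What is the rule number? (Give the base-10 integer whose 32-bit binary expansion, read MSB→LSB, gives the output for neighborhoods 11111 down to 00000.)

2402392355

  [31] ##### => #  t=1,i=9
  [30] ####. => .  t=1,i=10
  [29] ###.# => .  t=0,i=6
  [28] ###.. => .  t=2,i=5
  [27] ##.## => #  t=2,i=0
  [26] ##.#. => #  t=0,i=7
  [25] ##..# => #  t=2,i=6
  [24] ##... => #  t=3,i=11
  [23] #.### => .  t=2,i=1
  [22] #.##. => .  t=3,i=2
  [21] #.#.# => #  t=1,i=13
  [20] #.#.. => #  t=0,i=1
  [19] #..## => .  t=0,i=3
  [18] #..#. => .  t=3,i=5
  [17] #...# => .  t=3,i=12
  [16] #.... => #  t=0,i=10
  [15] .#### => #  t=1,i=8
  [14] .###. => .  t=0,i=5
  [13] .##.# => .  t=2,i=13
  [12] .##.. => #  t=2,i=9
  [11] .#.## => #  t=3,i=1
  [10] .#.#. => .  t=0,i=0
  [9] .#..# => .  t=0,i=2
  [8] .#... => #  t=0,i=9
  [7] ..### => .  t=0,i=4
  [6] ..##. => .  t=2,i=8
  [5] ..#.# => #  t=0,i=13
  [4] ..#.. => .  t=3,i=6
  [3] ...## => .  t=1,i=6
  [2] ...#. => .  t=0,i=12
  [1] ....# => #  t=0,i=11
  [0] ..... => #  t=1,i=4
  bits 10001111001100011001100100100011 = 2402392355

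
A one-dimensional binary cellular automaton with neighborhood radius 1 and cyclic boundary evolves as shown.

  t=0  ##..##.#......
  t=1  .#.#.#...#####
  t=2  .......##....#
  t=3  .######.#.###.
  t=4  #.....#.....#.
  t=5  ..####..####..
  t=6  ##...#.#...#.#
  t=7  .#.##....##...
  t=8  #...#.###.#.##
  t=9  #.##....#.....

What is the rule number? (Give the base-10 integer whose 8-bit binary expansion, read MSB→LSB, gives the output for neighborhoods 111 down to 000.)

67

  nb ###: next=.  (t=1,i=10, bit7=0)
  nb ##.: next=#  (t=0,i=1, bit6=1)
  nb #.#: next=.  (t=0,i=6, bit5=0)
  nb #..: next=.  (t=0,i=2, bit4=0)
  nb .##: next=.  (t=0,i=0, bit3=0)
  nb .#.: next=.  (t=0,i=7, bit2=0)
  nb ..#: next=#  (t=0,i=3, bit1=1)
  nb ...: next=#  (t=0,i=9, bit0=1)
  bits 01000011 = 67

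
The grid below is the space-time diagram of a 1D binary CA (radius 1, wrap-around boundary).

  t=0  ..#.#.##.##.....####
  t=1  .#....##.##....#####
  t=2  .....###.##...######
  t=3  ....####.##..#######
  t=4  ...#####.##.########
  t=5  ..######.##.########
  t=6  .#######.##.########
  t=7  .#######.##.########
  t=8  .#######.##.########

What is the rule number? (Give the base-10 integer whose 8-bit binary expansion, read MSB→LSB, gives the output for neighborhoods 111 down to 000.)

  nb ###: next=#  (t=0,i=17, bit7=1)
  nb ##.: next=#  (t=0,i=7, bit6=1)
  nb #.#: next=.  (t=0,i=3, bit5=0)
  nb #..: next=.  (t=0,i=0, bit4=0)
  nb .##: next=#  (t=0,i=6, bit3=1)
  nb .#.: next=.  (t=0,i=2, bit2=0)
  nb ..#: next=#  (t=0,i=1, bit1=1)
  nb ...: next=.  (t=0,i=12, bit0=0)
  bits 11001010 = 202

202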